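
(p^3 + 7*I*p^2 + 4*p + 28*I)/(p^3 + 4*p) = (p + 7*I)/p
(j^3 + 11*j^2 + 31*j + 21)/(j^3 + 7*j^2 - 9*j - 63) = (j + 1)/(j - 3)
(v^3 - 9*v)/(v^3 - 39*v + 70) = v*(v^2 - 9)/(v^3 - 39*v + 70)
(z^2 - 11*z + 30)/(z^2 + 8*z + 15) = (z^2 - 11*z + 30)/(z^2 + 8*z + 15)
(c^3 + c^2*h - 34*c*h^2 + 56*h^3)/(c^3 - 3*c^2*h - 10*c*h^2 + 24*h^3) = (c + 7*h)/(c + 3*h)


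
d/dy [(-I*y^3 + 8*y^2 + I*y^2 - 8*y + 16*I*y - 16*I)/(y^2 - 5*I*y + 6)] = (-I*y^4 - 10*y^3 + y^2*(13 - 74*I) + y*(96 + 44*I) + 32 + 96*I)/(y^4 - 10*I*y^3 - 13*y^2 - 60*I*y + 36)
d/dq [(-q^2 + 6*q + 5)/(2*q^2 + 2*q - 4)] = (-7*q^2 - 6*q - 17)/(2*(q^4 + 2*q^3 - 3*q^2 - 4*q + 4))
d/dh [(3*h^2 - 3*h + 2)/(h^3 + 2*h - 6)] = (-3*h^4 + 6*h^3 - 36*h + 14)/(h^6 + 4*h^4 - 12*h^3 + 4*h^2 - 24*h + 36)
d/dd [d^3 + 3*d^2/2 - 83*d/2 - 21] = 3*d^2 + 3*d - 83/2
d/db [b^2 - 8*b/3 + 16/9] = 2*b - 8/3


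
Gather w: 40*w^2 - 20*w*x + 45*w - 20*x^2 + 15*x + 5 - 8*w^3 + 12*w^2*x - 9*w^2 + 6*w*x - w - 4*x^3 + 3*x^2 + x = -8*w^3 + w^2*(12*x + 31) + w*(44 - 14*x) - 4*x^3 - 17*x^2 + 16*x + 5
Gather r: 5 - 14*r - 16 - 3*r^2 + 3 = -3*r^2 - 14*r - 8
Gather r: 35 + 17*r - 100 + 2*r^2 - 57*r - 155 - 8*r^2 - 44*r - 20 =-6*r^2 - 84*r - 240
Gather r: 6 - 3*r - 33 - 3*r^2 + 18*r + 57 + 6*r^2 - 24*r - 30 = 3*r^2 - 9*r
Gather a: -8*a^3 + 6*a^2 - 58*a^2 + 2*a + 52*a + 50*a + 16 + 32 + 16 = -8*a^3 - 52*a^2 + 104*a + 64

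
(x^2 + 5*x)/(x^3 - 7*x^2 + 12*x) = (x + 5)/(x^2 - 7*x + 12)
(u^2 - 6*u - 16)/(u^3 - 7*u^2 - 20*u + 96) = (u + 2)/(u^2 + u - 12)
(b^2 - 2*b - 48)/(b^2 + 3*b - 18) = (b - 8)/(b - 3)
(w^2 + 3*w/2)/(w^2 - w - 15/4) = 2*w/(2*w - 5)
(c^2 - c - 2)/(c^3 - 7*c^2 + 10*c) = (c + 1)/(c*(c - 5))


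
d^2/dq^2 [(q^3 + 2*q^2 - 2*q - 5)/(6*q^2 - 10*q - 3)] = 2*(166*q^3 - 342*q^2 + 819*q - 512)/(216*q^6 - 1080*q^5 + 1476*q^4 + 80*q^3 - 738*q^2 - 270*q - 27)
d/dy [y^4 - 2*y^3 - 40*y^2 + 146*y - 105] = 4*y^3 - 6*y^2 - 80*y + 146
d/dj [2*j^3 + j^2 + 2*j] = 6*j^2 + 2*j + 2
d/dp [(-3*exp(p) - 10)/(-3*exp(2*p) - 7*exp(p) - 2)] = (-(3*exp(p) + 10)*(6*exp(p) + 7) + 9*exp(2*p) + 21*exp(p) + 6)*exp(p)/(3*exp(2*p) + 7*exp(p) + 2)^2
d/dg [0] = 0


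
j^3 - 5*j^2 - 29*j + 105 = (j - 7)*(j - 3)*(j + 5)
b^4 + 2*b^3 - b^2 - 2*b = b*(b - 1)*(b + 1)*(b + 2)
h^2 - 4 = (h - 2)*(h + 2)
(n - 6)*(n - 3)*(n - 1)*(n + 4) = n^4 - 6*n^3 - 13*n^2 + 90*n - 72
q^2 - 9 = (q - 3)*(q + 3)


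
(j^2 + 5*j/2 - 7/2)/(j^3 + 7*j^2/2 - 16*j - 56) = (j - 1)/(j^2 - 16)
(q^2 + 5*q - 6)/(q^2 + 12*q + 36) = (q - 1)/(q + 6)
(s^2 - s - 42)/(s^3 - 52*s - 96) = (s - 7)/(s^2 - 6*s - 16)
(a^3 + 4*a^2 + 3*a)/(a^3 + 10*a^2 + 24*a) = (a^2 + 4*a + 3)/(a^2 + 10*a + 24)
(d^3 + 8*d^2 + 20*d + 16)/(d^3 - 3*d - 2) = (d^3 + 8*d^2 + 20*d + 16)/(d^3 - 3*d - 2)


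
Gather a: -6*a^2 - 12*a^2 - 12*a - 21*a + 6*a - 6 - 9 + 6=-18*a^2 - 27*a - 9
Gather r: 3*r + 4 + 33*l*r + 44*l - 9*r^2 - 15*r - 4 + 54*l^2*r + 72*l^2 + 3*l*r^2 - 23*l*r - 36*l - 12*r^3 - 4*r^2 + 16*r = 72*l^2 + 8*l - 12*r^3 + r^2*(3*l - 13) + r*(54*l^2 + 10*l + 4)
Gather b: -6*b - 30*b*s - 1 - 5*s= b*(-30*s - 6) - 5*s - 1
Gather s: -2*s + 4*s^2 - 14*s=4*s^2 - 16*s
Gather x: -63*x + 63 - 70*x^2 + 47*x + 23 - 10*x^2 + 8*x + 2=-80*x^2 - 8*x + 88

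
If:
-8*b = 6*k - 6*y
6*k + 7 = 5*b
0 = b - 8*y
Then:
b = 4/7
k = -29/42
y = 1/14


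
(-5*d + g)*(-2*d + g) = 10*d^2 - 7*d*g + g^2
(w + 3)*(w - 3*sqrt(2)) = w^2 - 3*sqrt(2)*w + 3*w - 9*sqrt(2)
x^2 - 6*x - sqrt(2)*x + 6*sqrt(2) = (x - 6)*(x - sqrt(2))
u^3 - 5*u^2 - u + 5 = (u - 5)*(u - 1)*(u + 1)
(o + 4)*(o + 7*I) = o^2 + 4*o + 7*I*o + 28*I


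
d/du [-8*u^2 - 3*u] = -16*u - 3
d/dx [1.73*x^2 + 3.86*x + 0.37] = 3.46*x + 3.86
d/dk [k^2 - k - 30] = 2*k - 1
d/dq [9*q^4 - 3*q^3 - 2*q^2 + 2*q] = 36*q^3 - 9*q^2 - 4*q + 2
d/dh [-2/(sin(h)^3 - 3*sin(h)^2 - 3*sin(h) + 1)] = 6*(sin(h)^2 - 2*sin(h) - 1)*cos(h)/(sin(h)^3 - 3*sin(h)^2 - 3*sin(h) + 1)^2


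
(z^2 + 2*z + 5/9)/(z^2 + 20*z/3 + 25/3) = (z + 1/3)/(z + 5)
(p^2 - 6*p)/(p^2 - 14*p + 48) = p/(p - 8)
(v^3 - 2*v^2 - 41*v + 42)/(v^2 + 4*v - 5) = (v^2 - v - 42)/(v + 5)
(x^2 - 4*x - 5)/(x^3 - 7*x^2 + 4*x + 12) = (x - 5)/(x^2 - 8*x + 12)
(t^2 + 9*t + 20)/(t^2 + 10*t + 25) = (t + 4)/(t + 5)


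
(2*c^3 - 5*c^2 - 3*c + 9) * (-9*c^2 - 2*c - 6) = -18*c^5 + 41*c^4 + 25*c^3 - 45*c^2 - 54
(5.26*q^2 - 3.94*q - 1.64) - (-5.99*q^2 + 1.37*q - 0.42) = 11.25*q^2 - 5.31*q - 1.22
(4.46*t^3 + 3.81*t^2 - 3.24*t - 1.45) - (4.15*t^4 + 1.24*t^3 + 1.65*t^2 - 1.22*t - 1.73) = -4.15*t^4 + 3.22*t^3 + 2.16*t^2 - 2.02*t + 0.28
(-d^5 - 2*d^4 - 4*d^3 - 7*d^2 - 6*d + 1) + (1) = -d^5 - 2*d^4 - 4*d^3 - 7*d^2 - 6*d + 2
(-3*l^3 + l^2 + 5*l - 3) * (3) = -9*l^3 + 3*l^2 + 15*l - 9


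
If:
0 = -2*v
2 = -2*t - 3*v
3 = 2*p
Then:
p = 3/2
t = -1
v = 0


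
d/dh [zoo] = 0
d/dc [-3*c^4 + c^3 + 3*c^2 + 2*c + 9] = -12*c^3 + 3*c^2 + 6*c + 2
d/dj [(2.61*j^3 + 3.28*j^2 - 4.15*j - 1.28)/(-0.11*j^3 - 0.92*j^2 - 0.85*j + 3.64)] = (-1.11022302462516e-16*j^5 - 2.0404*j^4 - 5.35*j^3 + 21.4728*j^2 + 21.5232*j - 16.194)/(0.0121*j^6 + 0.2024*j^5 + 1.0334*j^4 + 0.7632*j^3 - 5.9751*j^2 - 6.188*j + 13.2496)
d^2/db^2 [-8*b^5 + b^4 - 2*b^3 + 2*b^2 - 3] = -160*b^3 + 12*b^2 - 12*b + 4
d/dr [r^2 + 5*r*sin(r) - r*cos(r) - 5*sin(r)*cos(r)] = r*sin(r) + 5*r*cos(r) + 2*r + 5*sin(r) - cos(r) - 5*cos(2*r)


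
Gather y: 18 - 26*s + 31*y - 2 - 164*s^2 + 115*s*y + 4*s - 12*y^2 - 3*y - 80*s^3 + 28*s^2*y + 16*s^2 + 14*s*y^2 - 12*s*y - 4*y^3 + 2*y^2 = -80*s^3 - 148*s^2 - 22*s - 4*y^3 + y^2*(14*s - 10) + y*(28*s^2 + 103*s + 28) + 16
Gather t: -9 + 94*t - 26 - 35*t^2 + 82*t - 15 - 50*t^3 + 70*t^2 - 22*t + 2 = -50*t^3 + 35*t^2 + 154*t - 48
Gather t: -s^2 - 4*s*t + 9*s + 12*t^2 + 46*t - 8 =-s^2 + 9*s + 12*t^2 + t*(46 - 4*s) - 8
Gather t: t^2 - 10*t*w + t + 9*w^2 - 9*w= t^2 + t*(1 - 10*w) + 9*w^2 - 9*w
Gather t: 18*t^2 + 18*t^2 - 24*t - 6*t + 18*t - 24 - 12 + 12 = 36*t^2 - 12*t - 24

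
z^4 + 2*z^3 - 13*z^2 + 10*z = z*(z - 2)*(z - 1)*(z + 5)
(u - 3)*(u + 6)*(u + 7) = u^3 + 10*u^2 + 3*u - 126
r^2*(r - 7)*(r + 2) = r^4 - 5*r^3 - 14*r^2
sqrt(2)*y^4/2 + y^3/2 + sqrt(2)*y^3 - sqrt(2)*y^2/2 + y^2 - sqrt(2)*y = y*(y + 2)*(y - sqrt(2)/2)*(sqrt(2)*y/2 + 1)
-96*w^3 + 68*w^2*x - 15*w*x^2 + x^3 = (-8*w + x)*(-4*w + x)*(-3*w + x)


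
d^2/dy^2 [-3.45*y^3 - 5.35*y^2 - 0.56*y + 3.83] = -20.7*y - 10.7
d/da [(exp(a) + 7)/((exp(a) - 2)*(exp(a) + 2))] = (-exp(2*a) - 14*exp(a) - 4)*exp(a)/(exp(4*a) - 8*exp(2*a) + 16)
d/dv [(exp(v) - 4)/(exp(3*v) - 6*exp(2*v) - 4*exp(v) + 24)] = ((exp(v) - 4)*(-3*exp(2*v) + 12*exp(v) + 4) + exp(3*v) - 6*exp(2*v) - 4*exp(v) + 24)*exp(v)/(exp(3*v) - 6*exp(2*v) - 4*exp(v) + 24)^2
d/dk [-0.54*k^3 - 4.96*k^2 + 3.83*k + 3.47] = -1.62*k^2 - 9.92*k + 3.83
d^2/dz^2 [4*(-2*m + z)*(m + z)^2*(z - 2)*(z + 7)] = -16*m^3 - 72*m^2*z - 120*m^2 + 80*z^3 + 240*z^2 - 336*z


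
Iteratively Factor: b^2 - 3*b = (b)*(b - 3)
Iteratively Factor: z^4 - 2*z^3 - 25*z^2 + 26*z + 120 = (z - 5)*(z^3 + 3*z^2 - 10*z - 24) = (z - 5)*(z - 3)*(z^2 + 6*z + 8) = (z - 5)*(z - 3)*(z + 2)*(z + 4)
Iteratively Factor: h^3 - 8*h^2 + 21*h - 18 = (h - 2)*(h^2 - 6*h + 9) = (h - 3)*(h - 2)*(h - 3)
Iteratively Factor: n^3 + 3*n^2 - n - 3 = (n + 1)*(n^2 + 2*n - 3) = (n - 1)*(n + 1)*(n + 3)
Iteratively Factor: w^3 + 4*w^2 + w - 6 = (w - 1)*(w^2 + 5*w + 6) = (w - 1)*(w + 2)*(w + 3)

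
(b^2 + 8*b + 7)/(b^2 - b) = (b^2 + 8*b + 7)/(b*(b - 1))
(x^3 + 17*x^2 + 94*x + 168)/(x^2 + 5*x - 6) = (x^2 + 11*x + 28)/(x - 1)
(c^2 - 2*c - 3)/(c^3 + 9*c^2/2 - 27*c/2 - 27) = 2*(c + 1)/(2*c^2 + 15*c + 18)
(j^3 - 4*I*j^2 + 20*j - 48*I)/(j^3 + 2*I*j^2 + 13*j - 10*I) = (j^2 - 2*I*j + 24)/(j^2 + 4*I*j + 5)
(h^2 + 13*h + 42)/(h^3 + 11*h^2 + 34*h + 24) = (h + 7)/(h^2 + 5*h + 4)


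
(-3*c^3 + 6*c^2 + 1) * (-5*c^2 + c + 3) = 15*c^5 - 33*c^4 - 3*c^3 + 13*c^2 + c + 3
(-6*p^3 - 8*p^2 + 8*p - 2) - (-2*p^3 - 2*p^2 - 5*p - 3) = -4*p^3 - 6*p^2 + 13*p + 1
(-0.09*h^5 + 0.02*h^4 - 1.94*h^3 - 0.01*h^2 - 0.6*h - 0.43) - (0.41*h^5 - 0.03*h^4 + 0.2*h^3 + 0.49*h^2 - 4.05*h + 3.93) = -0.5*h^5 + 0.05*h^4 - 2.14*h^3 - 0.5*h^2 + 3.45*h - 4.36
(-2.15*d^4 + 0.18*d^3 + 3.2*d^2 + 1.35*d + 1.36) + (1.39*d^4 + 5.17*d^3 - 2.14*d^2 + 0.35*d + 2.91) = -0.76*d^4 + 5.35*d^3 + 1.06*d^2 + 1.7*d + 4.27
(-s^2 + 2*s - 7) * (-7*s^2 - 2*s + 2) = 7*s^4 - 12*s^3 + 43*s^2 + 18*s - 14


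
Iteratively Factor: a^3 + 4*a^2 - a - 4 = (a - 1)*(a^2 + 5*a + 4) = (a - 1)*(a + 1)*(a + 4)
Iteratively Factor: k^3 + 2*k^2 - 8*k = (k + 4)*(k^2 - 2*k) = k*(k + 4)*(k - 2)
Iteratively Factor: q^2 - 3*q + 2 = (q - 2)*(q - 1)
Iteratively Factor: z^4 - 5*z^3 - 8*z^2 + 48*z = (z)*(z^3 - 5*z^2 - 8*z + 48) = z*(z - 4)*(z^2 - z - 12) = z*(z - 4)*(z + 3)*(z - 4)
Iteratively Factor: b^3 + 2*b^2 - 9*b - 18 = (b + 2)*(b^2 - 9) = (b + 2)*(b + 3)*(b - 3)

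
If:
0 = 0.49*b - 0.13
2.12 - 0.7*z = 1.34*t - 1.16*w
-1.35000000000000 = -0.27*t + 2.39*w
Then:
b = 0.27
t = 1.21160102443414 - 0.579012943863778*z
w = -0.0654115041185021*z - 0.427978126946771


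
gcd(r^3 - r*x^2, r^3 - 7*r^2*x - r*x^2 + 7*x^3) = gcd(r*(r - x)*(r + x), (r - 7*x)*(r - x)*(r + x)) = -r^2 + x^2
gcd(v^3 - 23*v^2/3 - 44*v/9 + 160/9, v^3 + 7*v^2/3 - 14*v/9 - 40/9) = v^2 + v/3 - 20/9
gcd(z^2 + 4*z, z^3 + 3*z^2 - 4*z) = z^2 + 4*z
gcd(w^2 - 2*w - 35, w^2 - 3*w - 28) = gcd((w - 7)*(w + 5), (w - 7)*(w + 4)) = w - 7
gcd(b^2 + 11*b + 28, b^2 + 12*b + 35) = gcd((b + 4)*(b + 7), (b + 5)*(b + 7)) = b + 7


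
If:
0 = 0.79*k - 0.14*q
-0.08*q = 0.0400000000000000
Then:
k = -0.09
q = -0.50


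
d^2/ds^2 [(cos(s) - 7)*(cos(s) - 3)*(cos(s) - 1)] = -127*cos(s)/4 + 22*cos(2*s) - 9*cos(3*s)/4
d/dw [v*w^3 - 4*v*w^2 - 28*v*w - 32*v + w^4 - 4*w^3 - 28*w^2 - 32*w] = 3*v*w^2 - 8*v*w - 28*v + 4*w^3 - 12*w^2 - 56*w - 32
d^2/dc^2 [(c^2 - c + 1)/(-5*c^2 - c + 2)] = 2*(30*c^3 - 105*c^2 + 15*c - 13)/(125*c^6 + 75*c^5 - 135*c^4 - 59*c^3 + 54*c^2 + 12*c - 8)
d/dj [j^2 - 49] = 2*j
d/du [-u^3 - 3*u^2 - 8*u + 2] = -3*u^2 - 6*u - 8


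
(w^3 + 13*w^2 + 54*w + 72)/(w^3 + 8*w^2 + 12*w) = (w^2 + 7*w + 12)/(w*(w + 2))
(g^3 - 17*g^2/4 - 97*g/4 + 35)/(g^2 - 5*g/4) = g - 3 - 28/g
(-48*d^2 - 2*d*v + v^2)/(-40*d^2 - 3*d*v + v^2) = (6*d + v)/(5*d + v)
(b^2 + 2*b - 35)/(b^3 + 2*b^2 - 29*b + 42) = (b - 5)/(b^2 - 5*b + 6)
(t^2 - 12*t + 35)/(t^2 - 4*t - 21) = (t - 5)/(t + 3)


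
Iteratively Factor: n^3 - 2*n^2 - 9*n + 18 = (n + 3)*(n^2 - 5*n + 6) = (n - 2)*(n + 3)*(n - 3)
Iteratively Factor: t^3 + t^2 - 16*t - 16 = (t + 1)*(t^2 - 16) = (t + 1)*(t + 4)*(t - 4)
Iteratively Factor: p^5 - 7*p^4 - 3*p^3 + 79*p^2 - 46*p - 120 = (p - 5)*(p^4 - 2*p^3 - 13*p^2 + 14*p + 24) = (p - 5)*(p + 1)*(p^3 - 3*p^2 - 10*p + 24) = (p - 5)*(p - 4)*(p + 1)*(p^2 + p - 6) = (p - 5)*(p - 4)*(p + 1)*(p + 3)*(p - 2)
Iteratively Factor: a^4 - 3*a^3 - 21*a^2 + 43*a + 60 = (a + 1)*(a^3 - 4*a^2 - 17*a + 60) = (a - 3)*(a + 1)*(a^2 - a - 20) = (a - 5)*(a - 3)*(a + 1)*(a + 4)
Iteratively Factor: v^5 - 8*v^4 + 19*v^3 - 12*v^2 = (v - 3)*(v^4 - 5*v^3 + 4*v^2) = v*(v - 3)*(v^3 - 5*v^2 + 4*v) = v^2*(v - 3)*(v^2 - 5*v + 4) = v^2*(v - 4)*(v - 3)*(v - 1)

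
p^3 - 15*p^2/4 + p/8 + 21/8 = (p - 7/2)*(p - 1)*(p + 3/4)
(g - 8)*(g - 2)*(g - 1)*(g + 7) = g^4 - 4*g^3 - 51*g^2 + 166*g - 112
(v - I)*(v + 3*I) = v^2 + 2*I*v + 3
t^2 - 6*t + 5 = (t - 5)*(t - 1)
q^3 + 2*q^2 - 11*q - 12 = (q - 3)*(q + 1)*(q + 4)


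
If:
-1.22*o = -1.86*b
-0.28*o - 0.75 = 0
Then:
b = -1.76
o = -2.68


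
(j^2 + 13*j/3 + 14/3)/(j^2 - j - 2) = (j^2 + 13*j/3 + 14/3)/(j^2 - j - 2)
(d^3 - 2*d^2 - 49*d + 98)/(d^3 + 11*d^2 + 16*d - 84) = (d - 7)/(d + 6)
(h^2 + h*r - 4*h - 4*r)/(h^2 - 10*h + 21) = (h^2 + h*r - 4*h - 4*r)/(h^2 - 10*h + 21)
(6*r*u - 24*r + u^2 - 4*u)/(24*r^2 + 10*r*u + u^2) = (u - 4)/(4*r + u)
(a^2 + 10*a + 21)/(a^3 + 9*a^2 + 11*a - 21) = 1/(a - 1)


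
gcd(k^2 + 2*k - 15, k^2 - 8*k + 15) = k - 3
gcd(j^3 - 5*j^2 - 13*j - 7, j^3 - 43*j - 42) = j^2 - 6*j - 7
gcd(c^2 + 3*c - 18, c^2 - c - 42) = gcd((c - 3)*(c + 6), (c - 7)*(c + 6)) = c + 6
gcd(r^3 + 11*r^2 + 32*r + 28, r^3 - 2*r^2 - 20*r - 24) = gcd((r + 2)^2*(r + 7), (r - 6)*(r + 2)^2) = r^2 + 4*r + 4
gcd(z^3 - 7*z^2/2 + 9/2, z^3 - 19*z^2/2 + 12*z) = z - 3/2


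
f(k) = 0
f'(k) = 0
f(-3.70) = 0.00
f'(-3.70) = 0.00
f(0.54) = 0.00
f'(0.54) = 0.00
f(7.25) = 0.00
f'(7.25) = 0.00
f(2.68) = 0.00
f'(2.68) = 0.00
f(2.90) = 0.00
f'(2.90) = 0.00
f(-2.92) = 0.00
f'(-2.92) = 0.00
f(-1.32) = 0.00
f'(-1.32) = 0.00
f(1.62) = 0.00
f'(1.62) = 0.00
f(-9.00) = 0.00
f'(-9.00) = 0.00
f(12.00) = 0.00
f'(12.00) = 0.00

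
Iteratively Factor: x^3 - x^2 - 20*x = (x - 5)*(x^2 + 4*x) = x*(x - 5)*(x + 4)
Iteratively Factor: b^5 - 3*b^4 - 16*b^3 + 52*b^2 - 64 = (b + 1)*(b^4 - 4*b^3 - 12*b^2 + 64*b - 64) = (b - 4)*(b + 1)*(b^3 - 12*b + 16) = (b - 4)*(b + 1)*(b + 4)*(b^2 - 4*b + 4) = (b - 4)*(b - 2)*(b + 1)*(b + 4)*(b - 2)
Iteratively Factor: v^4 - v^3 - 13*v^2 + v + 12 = (v + 1)*(v^3 - 2*v^2 - 11*v + 12) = (v - 4)*(v + 1)*(v^2 + 2*v - 3) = (v - 4)*(v - 1)*(v + 1)*(v + 3)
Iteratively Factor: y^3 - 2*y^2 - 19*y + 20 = (y - 1)*(y^2 - y - 20) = (y - 1)*(y + 4)*(y - 5)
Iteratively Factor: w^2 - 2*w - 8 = (w + 2)*(w - 4)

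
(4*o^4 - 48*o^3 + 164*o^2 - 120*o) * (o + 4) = 4*o^5 - 32*o^4 - 28*o^3 + 536*o^2 - 480*o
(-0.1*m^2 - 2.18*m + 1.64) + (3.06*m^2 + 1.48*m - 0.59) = 2.96*m^2 - 0.7*m + 1.05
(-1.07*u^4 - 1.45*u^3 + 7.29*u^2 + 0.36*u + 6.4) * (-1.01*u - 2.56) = 1.0807*u^5 + 4.2037*u^4 - 3.6509*u^3 - 19.026*u^2 - 7.3856*u - 16.384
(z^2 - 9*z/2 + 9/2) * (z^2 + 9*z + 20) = z^4 + 9*z^3/2 - 16*z^2 - 99*z/2 + 90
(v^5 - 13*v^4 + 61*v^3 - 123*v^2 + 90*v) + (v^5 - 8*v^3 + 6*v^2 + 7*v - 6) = 2*v^5 - 13*v^4 + 53*v^3 - 117*v^2 + 97*v - 6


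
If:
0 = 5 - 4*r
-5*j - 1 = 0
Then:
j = -1/5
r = 5/4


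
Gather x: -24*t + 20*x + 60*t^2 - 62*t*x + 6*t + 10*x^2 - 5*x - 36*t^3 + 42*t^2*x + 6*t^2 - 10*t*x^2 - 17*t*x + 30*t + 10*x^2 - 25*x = -36*t^3 + 66*t^2 + 12*t + x^2*(20 - 10*t) + x*(42*t^2 - 79*t - 10)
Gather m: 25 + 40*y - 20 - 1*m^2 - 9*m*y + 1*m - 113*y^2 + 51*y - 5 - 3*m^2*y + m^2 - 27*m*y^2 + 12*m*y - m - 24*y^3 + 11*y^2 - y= -3*m^2*y + m*(-27*y^2 + 3*y) - 24*y^3 - 102*y^2 + 90*y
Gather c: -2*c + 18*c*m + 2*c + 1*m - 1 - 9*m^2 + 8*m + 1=18*c*m - 9*m^2 + 9*m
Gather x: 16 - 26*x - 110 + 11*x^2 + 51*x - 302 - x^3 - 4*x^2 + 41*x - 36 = -x^3 + 7*x^2 + 66*x - 432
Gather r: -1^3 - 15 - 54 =-70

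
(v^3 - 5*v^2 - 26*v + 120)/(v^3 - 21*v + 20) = (v - 6)/(v - 1)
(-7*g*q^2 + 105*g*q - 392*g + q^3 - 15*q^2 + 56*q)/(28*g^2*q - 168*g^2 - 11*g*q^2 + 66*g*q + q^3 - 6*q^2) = (q^2 - 15*q + 56)/(-4*g*q + 24*g + q^2 - 6*q)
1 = 1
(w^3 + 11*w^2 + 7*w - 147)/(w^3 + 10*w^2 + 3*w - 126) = (w + 7)/(w + 6)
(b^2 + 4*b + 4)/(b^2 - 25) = (b^2 + 4*b + 4)/(b^2 - 25)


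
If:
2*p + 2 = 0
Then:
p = -1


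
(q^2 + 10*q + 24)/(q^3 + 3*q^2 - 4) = (q^2 + 10*q + 24)/(q^3 + 3*q^2 - 4)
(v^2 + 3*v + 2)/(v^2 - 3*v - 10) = (v + 1)/(v - 5)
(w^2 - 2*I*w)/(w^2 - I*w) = (w - 2*I)/(w - I)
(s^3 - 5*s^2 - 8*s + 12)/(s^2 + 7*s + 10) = (s^2 - 7*s + 6)/(s + 5)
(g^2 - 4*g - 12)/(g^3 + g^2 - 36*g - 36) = (g + 2)/(g^2 + 7*g + 6)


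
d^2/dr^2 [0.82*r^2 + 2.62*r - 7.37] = 1.64000000000000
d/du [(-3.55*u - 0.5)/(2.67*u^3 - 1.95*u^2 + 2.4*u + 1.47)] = (18.957*u^3 - 2.9175*u^2 - 1.95*u - 4.0185)/(7.1289*u^6 - 10.413*u^5 + 16.6185*u^4 - 1.5102*u^3 + 0.0270000000000001*u^2 + 7.056*u + 2.1609)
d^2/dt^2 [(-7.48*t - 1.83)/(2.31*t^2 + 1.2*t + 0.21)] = (-(4.62*t + 1.2)*(7.48*t + 1.83)*(9.24*t + 2.4) + (103.6728*t + 26.4066)*(2.31*t^2 + 1.2*t + 0.21))/(2.31*t^2 + 1.2*t + 0.21)^3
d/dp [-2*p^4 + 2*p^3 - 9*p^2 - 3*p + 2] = -8*p^3 + 6*p^2 - 18*p - 3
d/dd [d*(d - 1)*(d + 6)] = 3*d^2 + 10*d - 6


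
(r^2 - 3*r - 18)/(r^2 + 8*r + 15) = (r - 6)/(r + 5)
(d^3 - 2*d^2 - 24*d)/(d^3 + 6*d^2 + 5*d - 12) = d*(d - 6)/(d^2 + 2*d - 3)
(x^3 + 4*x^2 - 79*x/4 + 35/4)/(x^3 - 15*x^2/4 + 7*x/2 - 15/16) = 4*(x + 7)/(4*x - 3)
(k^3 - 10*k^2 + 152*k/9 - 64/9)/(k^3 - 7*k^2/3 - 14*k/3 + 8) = (k^2 - 26*k/3 + 16/3)/(k^2 - k - 6)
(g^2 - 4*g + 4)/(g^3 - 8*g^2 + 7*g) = (g^2 - 4*g + 4)/(g*(g^2 - 8*g + 7))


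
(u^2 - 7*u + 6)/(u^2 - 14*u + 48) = (u - 1)/(u - 8)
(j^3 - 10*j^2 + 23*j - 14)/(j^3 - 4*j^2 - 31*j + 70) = (j - 1)/(j + 5)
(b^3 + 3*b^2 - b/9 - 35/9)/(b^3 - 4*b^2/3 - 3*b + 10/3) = (b + 7/3)/(b - 2)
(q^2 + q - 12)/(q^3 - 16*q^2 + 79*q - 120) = (q + 4)/(q^2 - 13*q + 40)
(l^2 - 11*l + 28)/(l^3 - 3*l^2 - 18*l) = (-l^2 + 11*l - 28)/(l*(-l^2 + 3*l + 18))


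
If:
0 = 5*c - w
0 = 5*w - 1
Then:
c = 1/25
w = 1/5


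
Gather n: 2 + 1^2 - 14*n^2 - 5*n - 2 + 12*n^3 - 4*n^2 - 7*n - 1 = 12*n^3 - 18*n^2 - 12*n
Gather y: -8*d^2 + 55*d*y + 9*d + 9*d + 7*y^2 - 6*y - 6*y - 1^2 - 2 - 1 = -8*d^2 + 18*d + 7*y^2 + y*(55*d - 12) - 4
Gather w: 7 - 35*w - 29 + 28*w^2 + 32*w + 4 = 28*w^2 - 3*w - 18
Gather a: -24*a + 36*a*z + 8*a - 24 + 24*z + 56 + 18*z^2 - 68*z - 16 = a*(36*z - 16) + 18*z^2 - 44*z + 16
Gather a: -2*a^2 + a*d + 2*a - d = -2*a^2 + a*(d + 2) - d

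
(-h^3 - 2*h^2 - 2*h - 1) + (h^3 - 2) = -2*h^2 - 2*h - 3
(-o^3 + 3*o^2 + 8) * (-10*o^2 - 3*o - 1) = 10*o^5 - 27*o^4 - 8*o^3 - 83*o^2 - 24*o - 8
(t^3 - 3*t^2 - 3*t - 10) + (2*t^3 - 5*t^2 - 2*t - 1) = 3*t^3 - 8*t^2 - 5*t - 11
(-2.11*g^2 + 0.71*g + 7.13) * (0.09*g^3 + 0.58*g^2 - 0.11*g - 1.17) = -0.1899*g^5 - 1.1599*g^4 + 1.2856*g^3 + 6.526*g^2 - 1.615*g - 8.3421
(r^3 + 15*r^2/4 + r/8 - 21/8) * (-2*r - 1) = -2*r^4 - 17*r^3/2 - 4*r^2 + 41*r/8 + 21/8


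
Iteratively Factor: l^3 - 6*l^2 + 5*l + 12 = (l - 4)*(l^2 - 2*l - 3) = (l - 4)*(l + 1)*(l - 3)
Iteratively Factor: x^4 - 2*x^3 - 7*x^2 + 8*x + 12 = (x + 1)*(x^3 - 3*x^2 - 4*x + 12) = (x + 1)*(x + 2)*(x^2 - 5*x + 6) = (x - 3)*(x + 1)*(x + 2)*(x - 2)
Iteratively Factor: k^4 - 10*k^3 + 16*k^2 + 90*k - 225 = (k - 5)*(k^3 - 5*k^2 - 9*k + 45) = (k - 5)*(k - 3)*(k^2 - 2*k - 15) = (k - 5)^2*(k - 3)*(k + 3)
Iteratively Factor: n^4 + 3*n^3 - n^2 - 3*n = (n - 1)*(n^3 + 4*n^2 + 3*n) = (n - 1)*(n + 3)*(n^2 + n) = n*(n - 1)*(n + 3)*(n + 1)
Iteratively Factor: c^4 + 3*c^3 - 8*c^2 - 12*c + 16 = (c + 4)*(c^3 - c^2 - 4*c + 4) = (c + 2)*(c + 4)*(c^2 - 3*c + 2) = (c - 2)*(c + 2)*(c + 4)*(c - 1)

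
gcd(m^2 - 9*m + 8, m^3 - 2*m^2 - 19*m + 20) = m - 1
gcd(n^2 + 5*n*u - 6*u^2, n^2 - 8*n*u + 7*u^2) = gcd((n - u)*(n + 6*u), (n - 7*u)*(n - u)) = -n + u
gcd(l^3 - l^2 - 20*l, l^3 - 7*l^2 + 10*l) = l^2 - 5*l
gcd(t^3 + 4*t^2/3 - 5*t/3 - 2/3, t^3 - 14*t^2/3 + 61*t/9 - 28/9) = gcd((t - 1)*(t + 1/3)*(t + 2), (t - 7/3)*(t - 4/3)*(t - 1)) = t - 1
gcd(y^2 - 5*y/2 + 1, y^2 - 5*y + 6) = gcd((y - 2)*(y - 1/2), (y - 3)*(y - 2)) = y - 2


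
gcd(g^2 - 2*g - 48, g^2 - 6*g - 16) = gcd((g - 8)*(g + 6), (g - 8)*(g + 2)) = g - 8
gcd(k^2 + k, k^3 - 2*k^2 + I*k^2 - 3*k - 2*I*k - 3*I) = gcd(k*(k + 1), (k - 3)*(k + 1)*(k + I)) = k + 1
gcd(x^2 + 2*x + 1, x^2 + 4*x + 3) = x + 1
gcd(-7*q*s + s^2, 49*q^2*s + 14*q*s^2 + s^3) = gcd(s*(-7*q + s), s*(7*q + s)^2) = s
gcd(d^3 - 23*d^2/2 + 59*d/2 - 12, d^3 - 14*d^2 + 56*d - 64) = d - 8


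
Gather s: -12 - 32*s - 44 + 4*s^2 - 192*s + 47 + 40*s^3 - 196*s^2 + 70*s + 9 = 40*s^3 - 192*s^2 - 154*s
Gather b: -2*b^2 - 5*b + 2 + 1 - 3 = -2*b^2 - 5*b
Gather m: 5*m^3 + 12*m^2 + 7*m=5*m^3 + 12*m^2 + 7*m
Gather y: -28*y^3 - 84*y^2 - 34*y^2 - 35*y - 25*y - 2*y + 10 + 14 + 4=-28*y^3 - 118*y^2 - 62*y + 28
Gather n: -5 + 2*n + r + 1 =2*n + r - 4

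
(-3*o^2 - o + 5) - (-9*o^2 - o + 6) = 6*o^2 - 1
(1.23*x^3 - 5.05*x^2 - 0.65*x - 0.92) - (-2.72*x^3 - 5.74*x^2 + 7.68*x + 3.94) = 3.95*x^3 + 0.69*x^2 - 8.33*x - 4.86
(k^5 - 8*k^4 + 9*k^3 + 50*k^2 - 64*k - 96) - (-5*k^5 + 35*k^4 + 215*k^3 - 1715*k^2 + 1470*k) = 6*k^5 - 43*k^4 - 206*k^3 + 1765*k^2 - 1534*k - 96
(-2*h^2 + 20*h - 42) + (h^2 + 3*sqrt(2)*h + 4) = -h^2 + 3*sqrt(2)*h + 20*h - 38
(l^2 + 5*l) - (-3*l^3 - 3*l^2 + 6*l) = 3*l^3 + 4*l^2 - l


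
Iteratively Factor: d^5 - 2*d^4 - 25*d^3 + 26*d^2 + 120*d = (d - 5)*(d^4 + 3*d^3 - 10*d^2 - 24*d) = (d - 5)*(d + 4)*(d^3 - d^2 - 6*d) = (d - 5)*(d - 3)*(d + 4)*(d^2 + 2*d) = d*(d - 5)*(d - 3)*(d + 4)*(d + 2)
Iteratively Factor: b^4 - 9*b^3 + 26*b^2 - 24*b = (b - 3)*(b^3 - 6*b^2 + 8*b) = b*(b - 3)*(b^2 - 6*b + 8) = b*(b - 3)*(b - 2)*(b - 4)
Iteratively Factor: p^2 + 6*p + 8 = (p + 4)*(p + 2)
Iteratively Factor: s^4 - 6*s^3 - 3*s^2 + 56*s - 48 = (s + 3)*(s^3 - 9*s^2 + 24*s - 16) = (s - 4)*(s + 3)*(s^2 - 5*s + 4) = (s - 4)^2*(s + 3)*(s - 1)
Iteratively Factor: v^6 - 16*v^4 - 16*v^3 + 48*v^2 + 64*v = (v - 2)*(v^5 + 2*v^4 - 12*v^3 - 40*v^2 - 32*v) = v*(v - 2)*(v^4 + 2*v^3 - 12*v^2 - 40*v - 32) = v*(v - 2)*(v + 2)*(v^3 - 12*v - 16) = v*(v - 4)*(v - 2)*(v + 2)*(v^2 + 4*v + 4) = v*(v - 4)*(v - 2)*(v + 2)^2*(v + 2)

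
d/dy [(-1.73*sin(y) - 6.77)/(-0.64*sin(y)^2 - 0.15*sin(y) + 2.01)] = (-8.6656*sin(y) + 0.5536*cos(2*y) - 5.0464)*cos(y)/(0.64*sin(y)^2 + 0.15*sin(y) - 2.01)^2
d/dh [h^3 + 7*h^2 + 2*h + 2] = 3*h^2 + 14*h + 2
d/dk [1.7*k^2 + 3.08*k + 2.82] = 3.4*k + 3.08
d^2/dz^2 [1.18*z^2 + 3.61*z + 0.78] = 2.36000000000000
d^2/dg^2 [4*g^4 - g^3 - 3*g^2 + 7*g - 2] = 48*g^2 - 6*g - 6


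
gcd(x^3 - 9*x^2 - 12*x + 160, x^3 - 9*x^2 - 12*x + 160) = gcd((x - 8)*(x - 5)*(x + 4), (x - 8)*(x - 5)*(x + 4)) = x^3 - 9*x^2 - 12*x + 160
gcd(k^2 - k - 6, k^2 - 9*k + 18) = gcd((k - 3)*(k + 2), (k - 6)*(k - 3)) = k - 3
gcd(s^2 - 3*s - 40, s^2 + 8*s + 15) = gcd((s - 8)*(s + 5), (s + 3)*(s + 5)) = s + 5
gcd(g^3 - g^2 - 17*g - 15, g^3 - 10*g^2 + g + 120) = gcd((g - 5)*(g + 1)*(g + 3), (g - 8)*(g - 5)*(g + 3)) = g^2 - 2*g - 15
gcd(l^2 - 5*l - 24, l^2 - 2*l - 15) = l + 3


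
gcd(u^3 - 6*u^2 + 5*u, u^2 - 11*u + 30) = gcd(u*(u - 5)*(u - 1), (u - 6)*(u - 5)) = u - 5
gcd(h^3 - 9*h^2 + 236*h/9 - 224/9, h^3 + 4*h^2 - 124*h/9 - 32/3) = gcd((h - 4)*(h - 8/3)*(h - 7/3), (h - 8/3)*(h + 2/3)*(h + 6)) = h - 8/3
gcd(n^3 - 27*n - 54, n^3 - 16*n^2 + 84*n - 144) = n - 6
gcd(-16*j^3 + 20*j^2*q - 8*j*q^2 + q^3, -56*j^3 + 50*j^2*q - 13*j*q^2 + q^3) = 8*j^2 - 6*j*q + q^2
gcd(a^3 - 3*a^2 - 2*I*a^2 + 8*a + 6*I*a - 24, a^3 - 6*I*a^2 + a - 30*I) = a + 2*I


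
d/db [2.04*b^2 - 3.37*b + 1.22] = 4.08*b - 3.37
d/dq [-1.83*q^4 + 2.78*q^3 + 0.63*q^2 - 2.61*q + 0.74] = -7.32*q^3 + 8.34*q^2 + 1.26*q - 2.61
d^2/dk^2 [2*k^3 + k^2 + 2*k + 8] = 12*k + 2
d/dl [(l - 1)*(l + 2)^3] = (l + 2)^2*(4*l - 1)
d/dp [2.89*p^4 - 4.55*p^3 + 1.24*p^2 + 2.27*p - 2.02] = 11.56*p^3 - 13.65*p^2 + 2.48*p + 2.27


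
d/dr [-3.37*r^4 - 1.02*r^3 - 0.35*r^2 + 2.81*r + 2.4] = -13.48*r^3 - 3.06*r^2 - 0.7*r + 2.81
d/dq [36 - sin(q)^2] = -sin(2*q)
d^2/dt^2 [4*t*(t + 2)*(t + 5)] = 24*t + 56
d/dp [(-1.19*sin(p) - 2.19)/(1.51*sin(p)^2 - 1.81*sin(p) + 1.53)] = (1.7969*sin(p)^2 + 6.6138*sin(p) - 5.7846)*cos(p)/(2.2801*sin(p)^4 - 5.4662*sin(p)^3 + 7.8967*sin(p)^2 - 5.5386*sin(p) + 2.3409)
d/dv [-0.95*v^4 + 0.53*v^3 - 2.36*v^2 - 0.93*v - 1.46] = -3.8*v^3 + 1.59*v^2 - 4.72*v - 0.93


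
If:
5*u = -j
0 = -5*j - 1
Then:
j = -1/5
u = 1/25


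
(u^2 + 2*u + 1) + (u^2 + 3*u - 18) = 2*u^2 + 5*u - 17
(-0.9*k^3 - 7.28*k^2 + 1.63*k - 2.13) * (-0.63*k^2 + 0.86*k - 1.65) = 0.567*k^5 + 3.8124*k^4 - 5.8027*k^3 + 14.7557*k^2 - 4.5213*k + 3.5145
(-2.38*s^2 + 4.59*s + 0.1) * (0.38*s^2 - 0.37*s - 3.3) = -0.9044*s^4 + 2.6248*s^3 + 6.1937*s^2 - 15.184*s - 0.33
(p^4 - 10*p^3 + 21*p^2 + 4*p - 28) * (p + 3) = p^5 - 7*p^4 - 9*p^3 + 67*p^2 - 16*p - 84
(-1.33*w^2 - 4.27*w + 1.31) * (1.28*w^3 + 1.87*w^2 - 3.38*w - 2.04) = -1.7024*w^5 - 7.9527*w^4 - 1.8127*w^3 + 19.5955*w^2 + 4.283*w - 2.6724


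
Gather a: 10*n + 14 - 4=10*n + 10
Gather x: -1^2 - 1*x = -x - 1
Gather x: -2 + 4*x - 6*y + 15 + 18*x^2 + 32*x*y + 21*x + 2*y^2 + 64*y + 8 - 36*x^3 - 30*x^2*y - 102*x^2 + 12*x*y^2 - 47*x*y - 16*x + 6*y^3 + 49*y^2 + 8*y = -36*x^3 + x^2*(-30*y - 84) + x*(12*y^2 - 15*y + 9) + 6*y^3 + 51*y^2 + 66*y + 21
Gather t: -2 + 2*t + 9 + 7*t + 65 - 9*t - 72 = 0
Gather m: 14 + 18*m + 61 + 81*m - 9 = 99*m + 66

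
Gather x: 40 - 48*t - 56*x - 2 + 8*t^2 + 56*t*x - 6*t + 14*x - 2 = 8*t^2 - 54*t + x*(56*t - 42) + 36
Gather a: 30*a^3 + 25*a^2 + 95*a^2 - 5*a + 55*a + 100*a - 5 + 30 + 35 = 30*a^3 + 120*a^2 + 150*a + 60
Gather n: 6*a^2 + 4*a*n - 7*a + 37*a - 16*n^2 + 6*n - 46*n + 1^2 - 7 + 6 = 6*a^2 + 30*a - 16*n^2 + n*(4*a - 40)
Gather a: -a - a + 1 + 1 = 2 - 2*a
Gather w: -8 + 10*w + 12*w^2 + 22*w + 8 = 12*w^2 + 32*w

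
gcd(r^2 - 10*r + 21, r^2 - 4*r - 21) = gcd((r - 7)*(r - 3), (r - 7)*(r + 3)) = r - 7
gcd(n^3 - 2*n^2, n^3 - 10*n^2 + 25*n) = n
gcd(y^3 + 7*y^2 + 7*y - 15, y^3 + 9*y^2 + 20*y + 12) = 1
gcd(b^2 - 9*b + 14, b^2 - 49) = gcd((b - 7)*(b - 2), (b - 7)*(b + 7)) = b - 7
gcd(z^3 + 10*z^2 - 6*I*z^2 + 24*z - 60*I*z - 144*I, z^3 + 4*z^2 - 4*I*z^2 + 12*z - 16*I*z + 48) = z^2 + z*(4 - 6*I) - 24*I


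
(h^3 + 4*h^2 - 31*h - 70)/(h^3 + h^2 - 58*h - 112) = (h - 5)/(h - 8)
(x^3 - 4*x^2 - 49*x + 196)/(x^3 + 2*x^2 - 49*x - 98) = (x - 4)/(x + 2)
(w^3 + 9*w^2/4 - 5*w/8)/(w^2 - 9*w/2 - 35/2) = w*(4*w - 1)/(4*(w - 7))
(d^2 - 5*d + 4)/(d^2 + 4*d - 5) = (d - 4)/(d + 5)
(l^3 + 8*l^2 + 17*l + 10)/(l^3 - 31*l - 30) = (l + 2)/(l - 6)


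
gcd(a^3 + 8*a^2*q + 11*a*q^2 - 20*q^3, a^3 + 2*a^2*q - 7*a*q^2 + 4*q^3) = -a^2 - 3*a*q + 4*q^2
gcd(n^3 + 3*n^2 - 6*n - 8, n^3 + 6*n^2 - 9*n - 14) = n^2 - n - 2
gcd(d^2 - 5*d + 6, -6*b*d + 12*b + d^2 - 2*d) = d - 2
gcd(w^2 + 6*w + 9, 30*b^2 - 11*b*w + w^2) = 1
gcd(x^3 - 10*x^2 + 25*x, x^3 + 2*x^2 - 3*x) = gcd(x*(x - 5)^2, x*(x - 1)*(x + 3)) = x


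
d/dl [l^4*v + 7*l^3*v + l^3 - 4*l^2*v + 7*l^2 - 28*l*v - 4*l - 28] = 4*l^3*v + 21*l^2*v + 3*l^2 - 8*l*v + 14*l - 28*v - 4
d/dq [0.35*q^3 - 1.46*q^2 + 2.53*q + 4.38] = 1.05*q^2 - 2.92*q + 2.53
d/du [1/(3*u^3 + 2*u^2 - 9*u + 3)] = (-9*u^2 - 4*u + 9)/(3*u^3 + 2*u^2 - 9*u + 3)^2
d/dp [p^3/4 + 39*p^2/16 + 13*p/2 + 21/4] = 3*p^2/4 + 39*p/8 + 13/2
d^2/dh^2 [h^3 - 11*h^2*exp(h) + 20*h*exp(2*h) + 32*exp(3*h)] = -11*h^2*exp(h) + 80*h*exp(2*h) - 44*h*exp(h) + 6*h + 288*exp(3*h) + 80*exp(2*h) - 22*exp(h)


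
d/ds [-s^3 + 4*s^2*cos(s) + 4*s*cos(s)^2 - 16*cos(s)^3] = -4*s^2*sin(s) - 3*s^2 - 4*s*sin(2*s) + 8*s*cos(s) + 48*sin(s)*cos(s)^2 + 4*cos(s)^2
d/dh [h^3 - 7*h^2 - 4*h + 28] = 3*h^2 - 14*h - 4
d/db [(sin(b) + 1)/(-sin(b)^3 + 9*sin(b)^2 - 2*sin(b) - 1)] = (2*sin(b)^3 - 6*sin(b)^2 - 18*sin(b) + 1)*cos(b)/(sin(b)^3 - 9*sin(b)^2 + 2*sin(b) + 1)^2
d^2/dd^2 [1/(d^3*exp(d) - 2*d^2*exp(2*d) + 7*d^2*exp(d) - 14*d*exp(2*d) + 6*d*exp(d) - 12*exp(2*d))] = ((d^3 - 2*d^2*exp(d) + 7*d^2 - 14*d*exp(d) + 6*d - 12*exp(d))*(-d^3 + 8*d^2*exp(d) - 13*d^2 + 72*d*exp(d) - 40*d + 108*exp(d) - 26) + 2*(d^3 - 4*d^2*exp(d) + 10*d^2 - 32*d*exp(d) + 20*d - 38*exp(d) + 6)^2)*exp(-d)/(d^3 - 2*d^2*exp(d) + 7*d^2 - 14*d*exp(d) + 6*d - 12*exp(d))^3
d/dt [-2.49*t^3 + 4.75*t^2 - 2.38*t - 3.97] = -7.47*t^2 + 9.5*t - 2.38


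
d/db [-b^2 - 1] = -2*b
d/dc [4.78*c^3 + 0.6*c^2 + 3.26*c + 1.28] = 14.34*c^2 + 1.2*c + 3.26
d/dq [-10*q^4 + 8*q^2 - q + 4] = -40*q^3 + 16*q - 1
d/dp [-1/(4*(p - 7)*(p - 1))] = (p - 4)/(2*(p - 7)^2*(p - 1)^2)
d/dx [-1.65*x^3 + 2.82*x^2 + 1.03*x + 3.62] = -4.95*x^2 + 5.64*x + 1.03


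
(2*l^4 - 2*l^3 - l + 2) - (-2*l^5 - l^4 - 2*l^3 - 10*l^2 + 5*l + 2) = 2*l^5 + 3*l^4 + 10*l^2 - 6*l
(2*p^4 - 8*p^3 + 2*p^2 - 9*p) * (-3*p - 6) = -6*p^5 + 12*p^4 + 42*p^3 + 15*p^2 + 54*p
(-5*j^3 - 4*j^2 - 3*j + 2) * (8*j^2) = -40*j^5 - 32*j^4 - 24*j^3 + 16*j^2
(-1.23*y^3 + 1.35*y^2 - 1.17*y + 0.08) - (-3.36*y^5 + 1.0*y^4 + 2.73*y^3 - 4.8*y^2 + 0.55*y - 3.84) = 3.36*y^5 - 1.0*y^4 - 3.96*y^3 + 6.15*y^2 - 1.72*y + 3.92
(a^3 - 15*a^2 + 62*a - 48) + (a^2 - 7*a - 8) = a^3 - 14*a^2 + 55*a - 56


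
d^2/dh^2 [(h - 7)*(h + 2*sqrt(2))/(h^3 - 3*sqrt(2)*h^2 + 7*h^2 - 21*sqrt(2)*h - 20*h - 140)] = 2*(h^6 - 21*h^5 + 6*sqrt(2)*h^5 - 123*h^4 + 84*sqrt(2)*h^4 - 376*sqrt(2)*h^3 + 973*h^3 - 1554*sqrt(2)*h^2 + 2352*h^2 - 18312*h + 9408*sqrt(2)*h - 16688*sqrt(2) + 15680)/(h^9 - 9*sqrt(2)*h^8 + 21*h^8 - 189*sqrt(2)*h^7 + 141*h^7 - 1017*sqrt(2)*h^6 + 217*h^6 - 762*h^5 + 3339*sqrt(2)*h^5 + 462*h^4 + 41382*sqrt(2)*h^4 + 9640*h^3 + 29358*sqrt(2)*h^3 - 529200*sqrt(2)*h^2 - 126840*h^2 - 1234800*sqrt(2)*h - 1176000*h - 2744000)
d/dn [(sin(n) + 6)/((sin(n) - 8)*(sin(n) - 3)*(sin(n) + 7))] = 2*(-sin(n)^3 - 7*sin(n)^2 + 24*sin(n) + 243)*cos(n)/((sin(n) - 8)^2*(sin(n) - 3)^2*(sin(n) + 7)^2)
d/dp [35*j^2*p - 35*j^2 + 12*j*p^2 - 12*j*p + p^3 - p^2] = 35*j^2 + 24*j*p - 12*j + 3*p^2 - 2*p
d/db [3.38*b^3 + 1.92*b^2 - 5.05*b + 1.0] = 10.14*b^2 + 3.84*b - 5.05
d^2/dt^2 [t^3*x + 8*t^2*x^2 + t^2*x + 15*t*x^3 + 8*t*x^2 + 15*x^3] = 2*x*(3*t + 8*x + 1)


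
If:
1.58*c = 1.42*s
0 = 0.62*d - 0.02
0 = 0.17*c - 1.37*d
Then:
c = 0.26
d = 0.03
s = 0.29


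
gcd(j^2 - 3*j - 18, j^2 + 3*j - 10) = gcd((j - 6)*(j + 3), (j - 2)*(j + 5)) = 1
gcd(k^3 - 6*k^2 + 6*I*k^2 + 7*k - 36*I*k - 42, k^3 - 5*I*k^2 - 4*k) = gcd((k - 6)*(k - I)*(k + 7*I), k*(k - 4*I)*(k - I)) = k - I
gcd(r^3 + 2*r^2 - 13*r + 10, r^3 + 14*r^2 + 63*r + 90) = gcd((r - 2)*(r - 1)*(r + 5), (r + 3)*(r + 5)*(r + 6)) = r + 5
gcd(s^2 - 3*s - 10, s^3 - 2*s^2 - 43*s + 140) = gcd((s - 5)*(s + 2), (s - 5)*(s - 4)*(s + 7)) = s - 5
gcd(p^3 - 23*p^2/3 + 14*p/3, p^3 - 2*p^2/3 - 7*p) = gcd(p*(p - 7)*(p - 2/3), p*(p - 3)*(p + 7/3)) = p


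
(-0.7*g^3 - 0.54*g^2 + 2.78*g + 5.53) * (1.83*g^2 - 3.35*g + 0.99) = -1.281*g^5 + 1.3568*g^4 + 6.2034*g^3 + 0.272300000000003*g^2 - 15.7733*g + 5.4747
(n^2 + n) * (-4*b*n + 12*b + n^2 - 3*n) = -4*b*n^3 + 8*b*n^2 + 12*b*n + n^4 - 2*n^3 - 3*n^2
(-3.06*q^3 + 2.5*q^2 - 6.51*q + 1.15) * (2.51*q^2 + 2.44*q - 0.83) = -7.6806*q^5 - 1.1914*q^4 - 7.7003*q^3 - 15.0729*q^2 + 8.2093*q - 0.9545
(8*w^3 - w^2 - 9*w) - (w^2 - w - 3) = 8*w^3 - 2*w^2 - 8*w + 3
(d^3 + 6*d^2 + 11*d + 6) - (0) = d^3 + 6*d^2 + 11*d + 6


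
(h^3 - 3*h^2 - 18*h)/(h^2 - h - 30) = h*(h + 3)/(h + 5)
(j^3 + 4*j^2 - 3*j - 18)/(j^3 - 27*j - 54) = (j - 2)/(j - 6)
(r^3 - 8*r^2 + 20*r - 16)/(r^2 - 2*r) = r - 6 + 8/r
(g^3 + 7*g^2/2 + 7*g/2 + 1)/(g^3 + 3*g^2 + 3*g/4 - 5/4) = 2*(2*g^2 + 5*g + 2)/(4*g^2 + 8*g - 5)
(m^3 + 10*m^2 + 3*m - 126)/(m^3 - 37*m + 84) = (m + 6)/(m - 4)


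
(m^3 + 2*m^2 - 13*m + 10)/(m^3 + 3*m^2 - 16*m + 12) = (m + 5)/(m + 6)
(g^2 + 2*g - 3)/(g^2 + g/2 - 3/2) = 2*(g + 3)/(2*g + 3)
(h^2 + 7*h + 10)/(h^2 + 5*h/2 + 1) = 2*(h + 5)/(2*h + 1)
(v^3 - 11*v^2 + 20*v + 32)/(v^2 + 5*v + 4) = (v^2 - 12*v + 32)/(v + 4)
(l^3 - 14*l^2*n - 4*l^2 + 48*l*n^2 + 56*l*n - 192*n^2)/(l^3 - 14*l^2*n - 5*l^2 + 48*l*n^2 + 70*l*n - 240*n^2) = (l - 4)/(l - 5)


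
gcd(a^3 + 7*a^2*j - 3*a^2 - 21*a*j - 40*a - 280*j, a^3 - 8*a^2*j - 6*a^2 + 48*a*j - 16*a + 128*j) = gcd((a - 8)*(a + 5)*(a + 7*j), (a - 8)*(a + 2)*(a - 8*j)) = a - 8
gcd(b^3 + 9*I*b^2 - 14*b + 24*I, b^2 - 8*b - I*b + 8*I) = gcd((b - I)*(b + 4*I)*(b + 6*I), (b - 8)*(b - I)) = b - I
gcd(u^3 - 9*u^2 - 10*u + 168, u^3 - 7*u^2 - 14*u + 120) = u^2 - 2*u - 24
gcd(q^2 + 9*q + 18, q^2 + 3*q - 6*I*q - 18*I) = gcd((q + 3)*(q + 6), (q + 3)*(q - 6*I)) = q + 3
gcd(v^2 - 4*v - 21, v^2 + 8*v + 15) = v + 3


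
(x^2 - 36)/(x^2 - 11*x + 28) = (x^2 - 36)/(x^2 - 11*x + 28)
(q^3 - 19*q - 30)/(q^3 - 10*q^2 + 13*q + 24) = (q^3 - 19*q - 30)/(q^3 - 10*q^2 + 13*q + 24)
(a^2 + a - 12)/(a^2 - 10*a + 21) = (a + 4)/(a - 7)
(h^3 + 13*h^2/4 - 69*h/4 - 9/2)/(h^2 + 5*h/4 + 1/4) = (h^2 + 3*h - 18)/(h + 1)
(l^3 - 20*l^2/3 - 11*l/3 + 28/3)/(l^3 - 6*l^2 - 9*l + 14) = (l + 4/3)/(l + 2)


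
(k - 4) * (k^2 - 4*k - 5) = k^3 - 8*k^2 + 11*k + 20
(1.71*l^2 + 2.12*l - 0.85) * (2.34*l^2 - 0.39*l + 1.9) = 4.0014*l^4 + 4.2939*l^3 + 0.4332*l^2 + 4.3595*l - 1.615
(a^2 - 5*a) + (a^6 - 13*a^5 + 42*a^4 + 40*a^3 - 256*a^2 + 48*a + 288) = a^6 - 13*a^5 + 42*a^4 + 40*a^3 - 255*a^2 + 43*a + 288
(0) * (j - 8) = 0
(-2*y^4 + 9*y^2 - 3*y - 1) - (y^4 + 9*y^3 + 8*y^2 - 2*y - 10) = -3*y^4 - 9*y^3 + y^2 - y + 9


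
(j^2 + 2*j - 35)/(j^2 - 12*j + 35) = (j + 7)/(j - 7)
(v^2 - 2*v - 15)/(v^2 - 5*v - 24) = (v - 5)/(v - 8)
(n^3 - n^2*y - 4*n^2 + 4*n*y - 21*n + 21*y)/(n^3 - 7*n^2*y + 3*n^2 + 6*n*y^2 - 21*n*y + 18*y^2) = (7 - n)/(-n + 6*y)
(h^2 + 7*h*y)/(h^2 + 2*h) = (h + 7*y)/(h + 2)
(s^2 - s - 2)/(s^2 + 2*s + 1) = (s - 2)/(s + 1)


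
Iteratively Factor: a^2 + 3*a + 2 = (a + 2)*(a + 1)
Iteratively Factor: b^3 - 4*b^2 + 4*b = (b - 2)*(b^2 - 2*b) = (b - 2)^2*(b)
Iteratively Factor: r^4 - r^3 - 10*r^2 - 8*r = (r + 2)*(r^3 - 3*r^2 - 4*r) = (r + 1)*(r + 2)*(r^2 - 4*r) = (r - 4)*(r + 1)*(r + 2)*(r)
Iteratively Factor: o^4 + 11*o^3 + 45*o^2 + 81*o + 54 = (o + 3)*(o^3 + 8*o^2 + 21*o + 18) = (o + 2)*(o + 3)*(o^2 + 6*o + 9) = (o + 2)*(o + 3)^2*(o + 3)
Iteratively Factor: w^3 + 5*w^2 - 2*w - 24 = (w + 4)*(w^2 + w - 6) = (w + 3)*(w + 4)*(w - 2)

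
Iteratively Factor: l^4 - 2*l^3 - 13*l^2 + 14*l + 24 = (l + 1)*(l^3 - 3*l^2 - 10*l + 24) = (l - 4)*(l + 1)*(l^2 + l - 6) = (l - 4)*(l - 2)*(l + 1)*(l + 3)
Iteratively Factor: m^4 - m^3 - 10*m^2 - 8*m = (m + 2)*(m^3 - 3*m^2 - 4*m) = (m - 4)*(m + 2)*(m^2 + m) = m*(m - 4)*(m + 2)*(m + 1)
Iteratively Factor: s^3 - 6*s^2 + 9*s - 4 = (s - 1)*(s^2 - 5*s + 4) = (s - 4)*(s - 1)*(s - 1)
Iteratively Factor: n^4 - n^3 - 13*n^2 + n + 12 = (n - 1)*(n^3 - 13*n - 12) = (n - 1)*(n + 3)*(n^2 - 3*n - 4) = (n - 4)*(n - 1)*(n + 3)*(n + 1)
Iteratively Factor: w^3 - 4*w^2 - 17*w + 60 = (w - 5)*(w^2 + w - 12) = (w - 5)*(w - 3)*(w + 4)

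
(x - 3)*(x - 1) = x^2 - 4*x + 3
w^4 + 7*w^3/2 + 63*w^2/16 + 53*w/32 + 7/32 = (w + 1/4)*(w + 1/2)*(w + 1)*(w + 7/4)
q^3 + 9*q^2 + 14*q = q*(q + 2)*(q + 7)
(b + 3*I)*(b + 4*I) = b^2 + 7*I*b - 12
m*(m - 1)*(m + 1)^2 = m^4 + m^3 - m^2 - m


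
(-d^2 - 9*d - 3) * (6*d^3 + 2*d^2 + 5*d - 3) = -6*d^5 - 56*d^4 - 41*d^3 - 48*d^2 + 12*d + 9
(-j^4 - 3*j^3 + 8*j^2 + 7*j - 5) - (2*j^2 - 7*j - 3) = -j^4 - 3*j^3 + 6*j^2 + 14*j - 2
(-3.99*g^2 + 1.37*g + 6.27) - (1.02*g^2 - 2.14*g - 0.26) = -5.01*g^2 + 3.51*g + 6.53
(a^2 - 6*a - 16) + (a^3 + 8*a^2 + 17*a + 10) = a^3 + 9*a^2 + 11*a - 6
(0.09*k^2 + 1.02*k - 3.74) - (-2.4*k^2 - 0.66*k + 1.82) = 2.49*k^2 + 1.68*k - 5.56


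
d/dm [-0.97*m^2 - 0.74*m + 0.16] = -1.94*m - 0.74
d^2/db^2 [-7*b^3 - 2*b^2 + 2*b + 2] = -42*b - 4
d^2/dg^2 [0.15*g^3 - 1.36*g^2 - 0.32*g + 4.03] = 0.9*g - 2.72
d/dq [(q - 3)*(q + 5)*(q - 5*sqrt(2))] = 3*q^2 - 10*sqrt(2)*q + 4*q - 15 - 10*sqrt(2)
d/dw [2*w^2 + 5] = 4*w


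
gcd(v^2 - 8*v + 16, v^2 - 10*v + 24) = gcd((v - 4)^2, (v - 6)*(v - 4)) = v - 4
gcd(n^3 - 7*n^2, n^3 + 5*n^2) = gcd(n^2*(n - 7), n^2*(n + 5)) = n^2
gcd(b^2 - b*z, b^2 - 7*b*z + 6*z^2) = -b + z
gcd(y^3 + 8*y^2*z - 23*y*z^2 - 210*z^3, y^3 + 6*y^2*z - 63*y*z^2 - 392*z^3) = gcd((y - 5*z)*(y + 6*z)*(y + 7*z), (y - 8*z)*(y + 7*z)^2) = y + 7*z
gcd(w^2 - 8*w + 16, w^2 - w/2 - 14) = w - 4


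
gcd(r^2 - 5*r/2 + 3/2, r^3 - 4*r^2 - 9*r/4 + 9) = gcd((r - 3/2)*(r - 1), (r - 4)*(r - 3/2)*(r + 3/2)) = r - 3/2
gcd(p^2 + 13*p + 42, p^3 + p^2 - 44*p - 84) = p + 6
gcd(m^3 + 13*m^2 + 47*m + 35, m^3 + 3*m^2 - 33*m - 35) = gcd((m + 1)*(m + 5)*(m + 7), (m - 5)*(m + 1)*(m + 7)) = m^2 + 8*m + 7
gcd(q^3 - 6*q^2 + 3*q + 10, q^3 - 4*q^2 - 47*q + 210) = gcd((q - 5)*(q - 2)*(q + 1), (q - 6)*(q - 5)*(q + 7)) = q - 5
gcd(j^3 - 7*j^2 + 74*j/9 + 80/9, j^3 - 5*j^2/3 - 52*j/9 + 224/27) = j - 8/3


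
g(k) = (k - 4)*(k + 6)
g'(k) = 2*k + 2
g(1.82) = -17.05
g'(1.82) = 5.64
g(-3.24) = -19.98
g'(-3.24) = -4.48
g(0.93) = -21.28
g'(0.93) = 3.86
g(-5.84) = -1.57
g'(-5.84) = -9.68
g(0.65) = -22.28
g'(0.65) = 3.30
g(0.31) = -23.28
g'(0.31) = 2.62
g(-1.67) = -24.55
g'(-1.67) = -1.34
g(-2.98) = -21.08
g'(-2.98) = -3.96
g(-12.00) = 96.00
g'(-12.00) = -22.00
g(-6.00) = 0.00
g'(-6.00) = -10.00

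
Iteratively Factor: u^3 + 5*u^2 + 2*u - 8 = (u + 4)*(u^2 + u - 2) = (u + 2)*(u + 4)*(u - 1)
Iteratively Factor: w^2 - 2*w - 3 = (w - 3)*(w + 1)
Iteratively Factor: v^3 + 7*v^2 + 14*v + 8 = (v + 1)*(v^2 + 6*v + 8) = (v + 1)*(v + 4)*(v + 2)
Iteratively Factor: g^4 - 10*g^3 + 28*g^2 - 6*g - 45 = (g - 3)*(g^3 - 7*g^2 + 7*g + 15) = (g - 3)^2*(g^2 - 4*g - 5) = (g - 5)*(g - 3)^2*(g + 1)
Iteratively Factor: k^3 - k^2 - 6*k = (k - 3)*(k^2 + 2*k) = (k - 3)*(k + 2)*(k)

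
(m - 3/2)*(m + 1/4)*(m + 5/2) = m^3 + 5*m^2/4 - 7*m/2 - 15/16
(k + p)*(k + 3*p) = k^2 + 4*k*p + 3*p^2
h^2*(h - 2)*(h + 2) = h^4 - 4*h^2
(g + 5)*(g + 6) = g^2 + 11*g + 30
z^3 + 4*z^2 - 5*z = z*(z - 1)*(z + 5)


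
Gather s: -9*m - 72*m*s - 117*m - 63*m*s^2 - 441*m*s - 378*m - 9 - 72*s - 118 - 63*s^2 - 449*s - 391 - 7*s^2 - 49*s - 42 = -504*m + s^2*(-63*m - 70) + s*(-513*m - 570) - 560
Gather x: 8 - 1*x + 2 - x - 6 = 4 - 2*x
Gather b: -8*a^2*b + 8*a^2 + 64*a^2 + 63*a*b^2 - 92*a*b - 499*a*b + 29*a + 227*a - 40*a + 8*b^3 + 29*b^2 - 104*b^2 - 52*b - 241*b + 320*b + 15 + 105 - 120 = 72*a^2 + 216*a + 8*b^3 + b^2*(63*a - 75) + b*(-8*a^2 - 591*a + 27)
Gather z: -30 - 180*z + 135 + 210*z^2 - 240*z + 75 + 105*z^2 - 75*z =315*z^2 - 495*z + 180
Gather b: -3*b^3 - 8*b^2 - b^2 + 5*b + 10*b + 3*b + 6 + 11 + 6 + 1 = -3*b^3 - 9*b^2 + 18*b + 24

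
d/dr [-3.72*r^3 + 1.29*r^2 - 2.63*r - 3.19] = -11.16*r^2 + 2.58*r - 2.63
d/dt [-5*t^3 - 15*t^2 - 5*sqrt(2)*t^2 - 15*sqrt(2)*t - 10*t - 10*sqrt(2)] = -15*t^2 - 30*t - 10*sqrt(2)*t - 15*sqrt(2) - 10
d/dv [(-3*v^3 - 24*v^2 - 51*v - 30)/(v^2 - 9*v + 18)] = 3*(-v^4 + 18*v^3 + 35*v^2 - 268*v - 396)/(v^4 - 18*v^3 + 117*v^2 - 324*v + 324)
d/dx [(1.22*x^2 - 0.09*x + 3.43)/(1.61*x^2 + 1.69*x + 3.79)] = (2.2067*x^2 - 1.797*x - 6.1378)/(2.5921*x^4 + 5.4418*x^3 + 15.0599*x^2 + 12.8102*x + 14.3641)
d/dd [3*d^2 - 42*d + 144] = 6*d - 42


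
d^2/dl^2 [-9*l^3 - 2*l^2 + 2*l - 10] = -54*l - 4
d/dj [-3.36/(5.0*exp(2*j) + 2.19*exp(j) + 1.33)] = (33.6*exp(j) + 7.3584)*exp(j)/(5.0*exp(2*j) + 2.19*exp(j) + 1.33)^2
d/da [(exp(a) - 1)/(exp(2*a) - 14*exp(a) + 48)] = (2*(1 - exp(a))*(exp(a) - 7) + exp(2*a) - 14*exp(a) + 48)*exp(a)/(exp(2*a) - 14*exp(a) + 48)^2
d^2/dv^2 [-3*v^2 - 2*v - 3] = -6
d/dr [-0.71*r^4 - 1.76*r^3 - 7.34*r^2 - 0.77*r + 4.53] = -2.84*r^3 - 5.28*r^2 - 14.68*r - 0.77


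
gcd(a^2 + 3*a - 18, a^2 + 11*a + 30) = a + 6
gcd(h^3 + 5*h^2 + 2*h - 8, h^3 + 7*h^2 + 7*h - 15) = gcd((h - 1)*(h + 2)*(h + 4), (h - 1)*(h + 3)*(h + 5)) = h - 1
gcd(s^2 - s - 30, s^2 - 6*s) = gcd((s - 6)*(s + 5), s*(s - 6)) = s - 6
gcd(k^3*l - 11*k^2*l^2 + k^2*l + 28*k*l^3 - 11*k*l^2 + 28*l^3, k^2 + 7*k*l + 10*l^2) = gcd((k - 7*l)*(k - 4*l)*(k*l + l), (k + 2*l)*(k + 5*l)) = 1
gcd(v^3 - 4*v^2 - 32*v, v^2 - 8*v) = v^2 - 8*v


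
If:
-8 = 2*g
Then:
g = -4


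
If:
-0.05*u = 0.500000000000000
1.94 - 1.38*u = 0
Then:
No Solution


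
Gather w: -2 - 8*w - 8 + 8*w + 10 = 0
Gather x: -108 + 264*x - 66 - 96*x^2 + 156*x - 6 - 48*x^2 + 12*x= -144*x^2 + 432*x - 180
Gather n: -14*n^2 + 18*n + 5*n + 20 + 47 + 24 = -14*n^2 + 23*n + 91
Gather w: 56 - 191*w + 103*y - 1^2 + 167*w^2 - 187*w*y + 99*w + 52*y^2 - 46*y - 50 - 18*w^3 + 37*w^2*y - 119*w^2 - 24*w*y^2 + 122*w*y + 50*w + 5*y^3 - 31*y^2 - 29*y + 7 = -18*w^3 + w^2*(37*y + 48) + w*(-24*y^2 - 65*y - 42) + 5*y^3 + 21*y^2 + 28*y + 12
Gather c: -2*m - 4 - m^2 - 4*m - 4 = -m^2 - 6*m - 8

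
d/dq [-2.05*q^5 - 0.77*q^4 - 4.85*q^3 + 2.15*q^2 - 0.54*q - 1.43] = -10.25*q^4 - 3.08*q^3 - 14.55*q^2 + 4.3*q - 0.54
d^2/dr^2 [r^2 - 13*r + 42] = 2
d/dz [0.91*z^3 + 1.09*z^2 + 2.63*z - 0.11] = 2.73*z^2 + 2.18*z + 2.63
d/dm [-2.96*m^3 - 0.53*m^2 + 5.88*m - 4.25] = -8.88*m^2 - 1.06*m + 5.88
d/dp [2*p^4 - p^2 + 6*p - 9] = 8*p^3 - 2*p + 6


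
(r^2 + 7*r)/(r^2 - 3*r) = (r + 7)/(r - 3)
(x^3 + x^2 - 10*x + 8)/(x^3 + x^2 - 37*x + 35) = (x^2 + 2*x - 8)/(x^2 + 2*x - 35)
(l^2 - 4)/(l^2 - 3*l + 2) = (l + 2)/(l - 1)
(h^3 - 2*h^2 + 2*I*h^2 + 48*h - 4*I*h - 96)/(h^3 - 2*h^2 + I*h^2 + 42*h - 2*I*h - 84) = (h + 8*I)/(h + 7*I)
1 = 1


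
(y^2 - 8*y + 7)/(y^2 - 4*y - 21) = (y - 1)/(y + 3)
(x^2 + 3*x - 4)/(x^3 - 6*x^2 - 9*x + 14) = (x + 4)/(x^2 - 5*x - 14)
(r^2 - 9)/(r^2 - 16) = (r^2 - 9)/(r^2 - 16)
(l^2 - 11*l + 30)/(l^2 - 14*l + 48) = (l - 5)/(l - 8)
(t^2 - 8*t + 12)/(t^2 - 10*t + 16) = (t - 6)/(t - 8)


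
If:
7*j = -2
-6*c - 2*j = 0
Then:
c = 2/21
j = -2/7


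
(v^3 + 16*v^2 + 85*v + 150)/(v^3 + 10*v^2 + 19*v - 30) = (v + 5)/(v - 1)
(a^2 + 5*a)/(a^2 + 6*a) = (a + 5)/(a + 6)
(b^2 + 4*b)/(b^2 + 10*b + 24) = b/(b + 6)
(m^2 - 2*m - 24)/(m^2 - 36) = (m + 4)/(m + 6)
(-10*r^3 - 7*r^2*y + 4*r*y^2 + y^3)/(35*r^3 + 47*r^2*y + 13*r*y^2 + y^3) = (-2*r + y)/(7*r + y)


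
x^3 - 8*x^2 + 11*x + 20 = (x - 5)*(x - 4)*(x + 1)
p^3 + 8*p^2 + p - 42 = (p - 2)*(p + 3)*(p + 7)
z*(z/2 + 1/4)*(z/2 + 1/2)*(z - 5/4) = z^4/4 + z^3/16 - 11*z^2/32 - 5*z/32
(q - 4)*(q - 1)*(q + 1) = q^3 - 4*q^2 - q + 4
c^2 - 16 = (c - 4)*(c + 4)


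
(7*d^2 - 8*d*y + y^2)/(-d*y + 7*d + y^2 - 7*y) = (-7*d + y)/(y - 7)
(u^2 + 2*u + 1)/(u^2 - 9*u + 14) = (u^2 + 2*u + 1)/(u^2 - 9*u + 14)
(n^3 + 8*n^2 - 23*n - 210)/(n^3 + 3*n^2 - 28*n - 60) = (n + 7)/(n + 2)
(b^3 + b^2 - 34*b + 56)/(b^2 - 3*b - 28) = (-b^3 - b^2 + 34*b - 56)/(-b^2 + 3*b + 28)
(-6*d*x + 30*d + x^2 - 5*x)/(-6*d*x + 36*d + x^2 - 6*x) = (x - 5)/(x - 6)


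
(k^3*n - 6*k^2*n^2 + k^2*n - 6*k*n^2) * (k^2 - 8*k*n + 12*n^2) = k^5*n - 14*k^4*n^2 + k^4*n + 60*k^3*n^3 - 14*k^3*n^2 - 72*k^2*n^4 + 60*k^2*n^3 - 72*k*n^4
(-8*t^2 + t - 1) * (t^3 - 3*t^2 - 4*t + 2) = -8*t^5 + 25*t^4 + 28*t^3 - 17*t^2 + 6*t - 2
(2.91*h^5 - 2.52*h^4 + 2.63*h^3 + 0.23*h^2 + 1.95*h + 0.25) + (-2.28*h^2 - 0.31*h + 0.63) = 2.91*h^5 - 2.52*h^4 + 2.63*h^3 - 2.05*h^2 + 1.64*h + 0.88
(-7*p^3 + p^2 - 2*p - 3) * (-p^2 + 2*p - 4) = 7*p^5 - 15*p^4 + 32*p^3 - 5*p^2 + 2*p + 12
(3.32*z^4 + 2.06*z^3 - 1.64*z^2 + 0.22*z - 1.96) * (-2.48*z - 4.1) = -8.2336*z^5 - 18.7208*z^4 - 4.3788*z^3 + 6.1784*z^2 + 3.9588*z + 8.036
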